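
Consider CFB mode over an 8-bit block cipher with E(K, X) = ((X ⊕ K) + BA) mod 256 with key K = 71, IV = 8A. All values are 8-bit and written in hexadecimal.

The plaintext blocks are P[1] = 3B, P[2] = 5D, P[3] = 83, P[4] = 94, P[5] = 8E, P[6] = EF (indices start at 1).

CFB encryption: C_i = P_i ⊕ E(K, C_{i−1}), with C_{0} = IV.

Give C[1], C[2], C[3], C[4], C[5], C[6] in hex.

C[1] = 8E, C[2] = E4, C[3] = CC, C[4] = E3, C[5] = C2, C[6] = 82

C[1]: E(K, 8A) = B5; 3B ⊕ B5 = 8E.
C[2]: E(K, 8E) = B9; 5D ⊕ B9 = E4.
C[3]: E(K, E4) = 4F; 83 ⊕ 4F = CC.
C[4]: E(K, CC) = 77; 94 ⊕ 77 = E3.
C[5]: E(K, E3) = 4C; 8E ⊕ 4C = C2.
C[6]: E(K, C2) = 6D; EF ⊕ 6D = 82.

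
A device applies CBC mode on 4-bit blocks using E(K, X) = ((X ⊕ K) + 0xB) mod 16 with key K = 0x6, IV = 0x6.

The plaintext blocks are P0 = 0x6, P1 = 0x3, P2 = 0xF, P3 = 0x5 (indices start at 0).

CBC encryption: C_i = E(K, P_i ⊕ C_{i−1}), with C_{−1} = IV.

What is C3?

C3 = 0xD

C0: P0 ⊕ 0x6 = 0x0; E(K, 0x0) = 0x1.
C1: P1 ⊕ 0x1 = 0x2; E(K, 0x2) = 0xF.
C2: P2 ⊕ 0xF = 0x0; E(K, 0x0) = 0x1.
C3: P3 ⊕ 0x1 = 0x4; E(K, 0x4) = 0xD.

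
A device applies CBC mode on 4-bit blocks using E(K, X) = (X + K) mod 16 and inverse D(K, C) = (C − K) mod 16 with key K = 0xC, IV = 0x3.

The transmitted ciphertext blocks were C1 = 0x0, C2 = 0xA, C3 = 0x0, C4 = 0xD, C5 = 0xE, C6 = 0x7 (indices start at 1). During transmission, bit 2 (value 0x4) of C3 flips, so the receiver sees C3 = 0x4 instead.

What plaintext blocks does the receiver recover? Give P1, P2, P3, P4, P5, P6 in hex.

CBC decryption: P_i = D(K, C_i) ⊕ C_{i−1}, with C_{0} = IV.
Only C3 changed, to 0x4. In CBC, a change in C_i garbles P_i and flips the same bit in P_{i+1}. Decrypting the received ciphertext:
P1: D(K, 0x0) = 0x4; 0x4 ⊕ 0x3 = 0x7.
P2: D(K, 0xA) = 0xE; 0xE ⊕ 0x0 = 0xE.
P3: D(K, 0x4) = 0x8; 0x8 ⊕ 0xA = 0x2.
P4: D(K, 0xD) = 0x1; 0x1 ⊕ 0x4 = 0x5.
P5: D(K, 0xE) = 0x2; 0x2 ⊕ 0xD = 0xF.
P6: D(K, 0x7) = 0xB; 0xB ⊕ 0xE = 0x5.
Blocks that differ from the original plaintext: P3, P4.

P1 = 0x7, P2 = 0xE, P3 = 0x2, P4 = 0x5, P5 = 0xF, P6 = 0x5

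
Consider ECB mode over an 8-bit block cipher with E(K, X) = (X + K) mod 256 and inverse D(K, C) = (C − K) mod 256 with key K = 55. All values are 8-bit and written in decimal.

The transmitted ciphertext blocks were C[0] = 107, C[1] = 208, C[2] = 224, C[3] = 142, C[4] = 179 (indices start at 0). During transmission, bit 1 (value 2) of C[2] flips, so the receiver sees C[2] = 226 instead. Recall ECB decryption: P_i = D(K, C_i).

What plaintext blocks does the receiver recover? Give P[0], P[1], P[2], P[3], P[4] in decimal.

P[0] = 52, P[1] = 153, P[2] = 171, P[3] = 87, P[4] = 124

Only C[2] changed, to 226. In ECB, a change in C_i affects only P_i. Decrypting the received ciphertext:
P[0]: D(K, 107) = 52.
P[1]: D(K, 208) = 153.
P[2]: D(K, 226) = 171.
P[3]: D(K, 142) = 87.
P[4]: D(K, 179) = 124.
Blocks that differ from the original plaintext: P[2].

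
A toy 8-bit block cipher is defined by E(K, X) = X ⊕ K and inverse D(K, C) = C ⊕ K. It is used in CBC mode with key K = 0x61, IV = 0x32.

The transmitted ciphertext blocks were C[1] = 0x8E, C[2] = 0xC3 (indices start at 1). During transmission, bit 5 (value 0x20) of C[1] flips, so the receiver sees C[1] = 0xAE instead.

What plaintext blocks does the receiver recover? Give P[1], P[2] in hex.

CBC decryption: P_i = D(K, C_i) ⊕ C_{i−1}, with C_{0} = IV.
Only C[1] changed, to 0xAE. In CBC, a change in C_i garbles P_i and flips the same bit in P_{i+1}. Decrypting the received ciphertext:
P[1]: D(K, 0xAE) = 0xCF; 0xCF ⊕ 0x32 = 0xFD.
P[2]: D(K, 0xC3) = 0xA2; 0xA2 ⊕ 0xAE = 0x0C.
Blocks that differ from the original plaintext: P[1], P[2].

P[1] = 0xFD, P[2] = 0x0C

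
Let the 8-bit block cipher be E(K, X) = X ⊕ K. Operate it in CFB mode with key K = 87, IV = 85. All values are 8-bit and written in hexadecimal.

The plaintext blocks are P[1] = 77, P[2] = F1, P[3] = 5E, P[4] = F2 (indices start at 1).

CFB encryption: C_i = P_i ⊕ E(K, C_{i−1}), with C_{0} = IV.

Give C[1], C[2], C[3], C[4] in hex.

C[1] = 75, C[2] = 03, C[3] = DA, C[4] = AF

C[1]: E(K, 85) = 02; 77 ⊕ 02 = 75.
C[2]: E(K, 75) = F2; F1 ⊕ F2 = 03.
C[3]: E(K, 03) = 84; 5E ⊕ 84 = DA.
C[4]: E(K, DA) = 5D; F2 ⊕ 5D = AF.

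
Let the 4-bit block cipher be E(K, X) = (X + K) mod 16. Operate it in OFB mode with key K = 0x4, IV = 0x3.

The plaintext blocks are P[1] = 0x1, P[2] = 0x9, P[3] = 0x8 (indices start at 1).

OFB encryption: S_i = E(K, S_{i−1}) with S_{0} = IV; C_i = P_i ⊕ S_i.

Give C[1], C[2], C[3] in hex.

C[1] = 0x6, C[2] = 0x2, C[3] = 0x7

C[1]: S = E(K, 0x3) = 0x7; 0x1 ⊕ 0x7 = 0x6.
C[2]: S = E(K, 0x7) = 0xB; 0x9 ⊕ 0xB = 0x2.
C[3]: S = E(K, 0xB) = 0xF; 0x8 ⊕ 0xF = 0x7.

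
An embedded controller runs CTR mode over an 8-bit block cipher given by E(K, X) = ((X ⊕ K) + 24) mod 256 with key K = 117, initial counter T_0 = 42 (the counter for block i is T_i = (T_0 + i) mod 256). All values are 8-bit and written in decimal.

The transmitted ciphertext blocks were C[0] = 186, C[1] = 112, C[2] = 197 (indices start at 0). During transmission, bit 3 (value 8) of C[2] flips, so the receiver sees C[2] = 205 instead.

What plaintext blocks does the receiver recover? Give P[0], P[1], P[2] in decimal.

P[0] = 205, P[1] = 6, P[2] = 188

CTR decryption: S_i = E(K, T_i) where T_i is the counter for block i; P_i = C_i ⊕ S_i.
Only C[2] changed, to 205. In CTR, a change in C_i flips the same bit in P_i only; the keystream is unaffected. Decrypting the received ciphertext:
P[0]: T = 42, S = E(K, T) = 119; 186 ⊕ 119 = 205.
P[1]: T = 43, S = E(K, T) = 118; 112 ⊕ 118 = 6.
P[2]: T = 44, S = E(K, T) = 113; 205 ⊕ 113 = 188.
Blocks that differ from the original plaintext: P[2].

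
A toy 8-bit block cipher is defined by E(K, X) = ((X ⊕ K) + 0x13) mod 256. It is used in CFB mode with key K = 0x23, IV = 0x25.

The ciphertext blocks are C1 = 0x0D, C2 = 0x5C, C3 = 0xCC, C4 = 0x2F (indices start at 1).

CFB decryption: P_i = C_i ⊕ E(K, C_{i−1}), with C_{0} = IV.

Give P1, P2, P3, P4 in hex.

P1: E(K, 0x25) = 0x19; 0x0D ⊕ 0x19 = 0x14.
P2: E(K, 0x0D) = 0x41; 0x5C ⊕ 0x41 = 0x1D.
P3: E(K, 0x5C) = 0x92; 0xCC ⊕ 0x92 = 0x5E.
P4: E(K, 0xCC) = 0x02; 0x2F ⊕ 0x02 = 0x2D.

P1 = 0x14, P2 = 0x1D, P3 = 0x5E, P4 = 0x2D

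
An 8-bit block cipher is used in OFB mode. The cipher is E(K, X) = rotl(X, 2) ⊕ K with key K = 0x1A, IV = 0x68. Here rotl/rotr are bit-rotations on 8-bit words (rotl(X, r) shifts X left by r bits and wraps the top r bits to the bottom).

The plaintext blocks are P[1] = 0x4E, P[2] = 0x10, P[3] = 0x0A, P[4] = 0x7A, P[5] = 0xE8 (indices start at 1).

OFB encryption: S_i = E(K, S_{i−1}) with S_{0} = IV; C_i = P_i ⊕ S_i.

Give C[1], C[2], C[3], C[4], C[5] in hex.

C[1] = 0xF5, C[2] = 0xE4, C[3] = 0xC3, C[4] = 0x47, C[5] = 0x06

C[1]: S = E(K, 0x68) = 0xBB; 0x4E ⊕ 0xBB = 0xF5.
C[2]: S = E(K, 0xBB) = 0xF4; 0x10 ⊕ 0xF4 = 0xE4.
C[3]: S = E(K, 0xF4) = 0xC9; 0x0A ⊕ 0xC9 = 0xC3.
C[4]: S = E(K, 0xC9) = 0x3D; 0x7A ⊕ 0x3D = 0x47.
C[5]: S = E(K, 0x3D) = 0xEE; 0xE8 ⊕ 0xEE = 0x06.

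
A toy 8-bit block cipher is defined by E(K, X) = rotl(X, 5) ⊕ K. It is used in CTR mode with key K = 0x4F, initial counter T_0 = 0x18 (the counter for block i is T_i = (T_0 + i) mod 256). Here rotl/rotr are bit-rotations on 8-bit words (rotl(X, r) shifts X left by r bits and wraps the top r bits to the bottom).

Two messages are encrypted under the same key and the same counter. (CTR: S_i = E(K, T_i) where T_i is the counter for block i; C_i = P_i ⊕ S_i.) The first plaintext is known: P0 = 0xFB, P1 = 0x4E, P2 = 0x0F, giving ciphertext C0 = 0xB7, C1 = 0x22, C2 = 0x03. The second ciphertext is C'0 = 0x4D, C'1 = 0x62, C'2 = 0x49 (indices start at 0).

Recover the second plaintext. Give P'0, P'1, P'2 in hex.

P'0 = 0x01, P'1 = 0x0E, P'2 = 0x45

In CTR with a reused counter, both messages share the same keystream S_i, so C_i ⊕ C'_i = P_i ⊕ P'_i and thus P'_i = P_i ⊕ C_i ⊕ C'_i.
P'0: 0xFB ⊕ 0xB7 ⊕ 0x4D = 0x01.
P'1: 0x4E ⊕ 0x22 ⊕ 0x62 = 0x0E.
P'2: 0x0F ⊕ 0x03 ⊕ 0x49 = 0x45.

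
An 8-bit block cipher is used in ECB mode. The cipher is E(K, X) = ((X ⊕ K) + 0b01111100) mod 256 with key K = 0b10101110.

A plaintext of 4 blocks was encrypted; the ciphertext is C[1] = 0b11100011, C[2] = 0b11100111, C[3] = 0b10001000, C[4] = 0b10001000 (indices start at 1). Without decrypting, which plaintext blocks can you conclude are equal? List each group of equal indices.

ECB encrypts each block independently with the same key, so equal ciphertext blocks imply equal plaintext blocks.
C[3] = C[4] = 0b10001000, so P[3] = P[4].

P[3] = P[4]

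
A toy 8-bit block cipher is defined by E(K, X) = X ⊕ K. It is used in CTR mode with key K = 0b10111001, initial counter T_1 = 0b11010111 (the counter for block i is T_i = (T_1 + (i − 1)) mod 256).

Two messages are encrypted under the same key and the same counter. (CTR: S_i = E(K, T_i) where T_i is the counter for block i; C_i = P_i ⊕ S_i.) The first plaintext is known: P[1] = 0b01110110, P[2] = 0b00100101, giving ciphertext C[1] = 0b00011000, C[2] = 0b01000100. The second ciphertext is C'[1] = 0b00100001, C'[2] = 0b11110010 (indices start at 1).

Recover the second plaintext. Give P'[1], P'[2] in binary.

In CTR with a reused counter, both messages share the same keystream S_i, so C_i ⊕ C'_i = P_i ⊕ P'_i and thus P'_i = P_i ⊕ C_i ⊕ C'_i.
P'[1]: 0b01110110 ⊕ 0b00011000 ⊕ 0b00100001 = 0b01001111.
P'[2]: 0b00100101 ⊕ 0b01000100 ⊕ 0b11110010 = 0b10010011.

P'[1] = 0b01001111, P'[2] = 0b10010011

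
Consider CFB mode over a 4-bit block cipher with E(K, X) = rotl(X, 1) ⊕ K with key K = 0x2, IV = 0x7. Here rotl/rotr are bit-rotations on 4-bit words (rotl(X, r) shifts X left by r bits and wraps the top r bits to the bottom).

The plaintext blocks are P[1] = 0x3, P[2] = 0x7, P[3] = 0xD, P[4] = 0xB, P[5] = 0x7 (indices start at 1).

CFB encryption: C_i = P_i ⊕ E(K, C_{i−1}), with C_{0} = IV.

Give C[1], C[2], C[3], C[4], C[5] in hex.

C[1] = 0xF, C[2] = 0xA, C[3] = 0xA, C[4] = 0xC, C[5] = 0xC

C[1]: E(K, 0x7) = 0xC; 0x3 ⊕ 0xC = 0xF.
C[2]: E(K, 0xF) = 0xD; 0x7 ⊕ 0xD = 0xA.
C[3]: E(K, 0xA) = 0x7; 0xD ⊕ 0x7 = 0xA.
C[4]: E(K, 0xA) = 0x7; 0xB ⊕ 0x7 = 0xC.
C[5]: E(K, 0xC) = 0xB; 0x7 ⊕ 0xB = 0xC.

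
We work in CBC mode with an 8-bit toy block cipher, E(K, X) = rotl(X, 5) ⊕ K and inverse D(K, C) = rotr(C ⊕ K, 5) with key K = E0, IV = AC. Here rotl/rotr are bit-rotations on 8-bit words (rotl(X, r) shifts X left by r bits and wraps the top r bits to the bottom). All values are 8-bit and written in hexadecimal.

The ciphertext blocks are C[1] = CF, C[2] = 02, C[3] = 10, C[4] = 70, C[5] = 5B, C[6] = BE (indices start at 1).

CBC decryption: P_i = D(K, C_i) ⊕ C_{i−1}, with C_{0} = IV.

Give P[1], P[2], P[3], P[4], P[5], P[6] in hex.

P[1] = D5, P[2] = D8, P[3] = 85, P[4] = 94, P[5] = AD, P[6] = A9

P[1]: D(K, CF) = 79; 79 ⊕ AC = D5.
P[2]: D(K, 02) = 17; 17 ⊕ CF = D8.
P[3]: D(K, 10) = 87; 87 ⊕ 02 = 85.
P[4]: D(K, 70) = 84; 84 ⊕ 10 = 94.
P[5]: D(K, 5B) = DD; DD ⊕ 70 = AD.
P[6]: D(K, BE) = F2; F2 ⊕ 5B = A9.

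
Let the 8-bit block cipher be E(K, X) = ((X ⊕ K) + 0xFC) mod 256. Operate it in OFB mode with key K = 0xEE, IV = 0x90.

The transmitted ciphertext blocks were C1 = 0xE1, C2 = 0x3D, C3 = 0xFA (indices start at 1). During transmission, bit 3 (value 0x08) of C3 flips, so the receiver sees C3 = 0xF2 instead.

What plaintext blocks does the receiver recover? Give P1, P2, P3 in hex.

P1 = 0x9B, P2 = 0xAD, P3 = 0x88

OFB decryption: S_i = E(K, S_{i−1}) with S_{0} = IV; P_i = C_i ⊕ S_i.
Only C3 changed, to 0xF2. In OFB, a change in C_i flips the same bit in P_i only; the keystream is unaffected. Decrypting the received ciphertext:
P1: S = E(K, 0x90) = 0x7A; 0xE1 ⊕ 0x7A = 0x9B.
P2: S = E(K, 0x7A) = 0x90; 0x3D ⊕ 0x90 = 0xAD.
P3: S = E(K, 0x90) = 0x7A; 0xF2 ⊕ 0x7A = 0x88.
Blocks that differ from the original plaintext: P3.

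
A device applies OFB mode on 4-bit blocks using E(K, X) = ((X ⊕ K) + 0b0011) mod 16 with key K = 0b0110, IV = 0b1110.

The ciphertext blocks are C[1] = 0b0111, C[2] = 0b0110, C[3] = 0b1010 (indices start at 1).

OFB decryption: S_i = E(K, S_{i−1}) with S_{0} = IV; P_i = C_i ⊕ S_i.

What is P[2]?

P[2] = 0b0110

P[1]: S = E(K, 0b1110) = 0b1011; 0b0111 ⊕ 0b1011 = 0b1100.
P[2]: S = E(K, 0b1011) = 0b0000; 0b0110 ⊕ 0b0000 = 0b0110.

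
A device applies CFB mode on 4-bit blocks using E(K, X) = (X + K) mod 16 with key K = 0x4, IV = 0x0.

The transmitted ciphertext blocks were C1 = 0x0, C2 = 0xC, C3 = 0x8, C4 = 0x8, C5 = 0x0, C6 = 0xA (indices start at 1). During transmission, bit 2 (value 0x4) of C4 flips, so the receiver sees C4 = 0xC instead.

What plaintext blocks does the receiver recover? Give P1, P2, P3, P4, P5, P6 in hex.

CFB decryption: P_i = C_i ⊕ E(K, C_{i−1}), with C_{0} = IV.
Only C4 changed, to 0xC. In CFB, a change in C_i flips the same bit in P_i and garbles P_{i+1}. Decrypting the received ciphertext:
P1: E(K, 0x0) = 0x4; 0x0 ⊕ 0x4 = 0x4.
P2: E(K, 0x0) = 0x4; 0xC ⊕ 0x4 = 0x8.
P3: E(K, 0xC) = 0x0; 0x8 ⊕ 0x0 = 0x8.
P4: E(K, 0x8) = 0xC; 0xC ⊕ 0xC = 0x0.
P5: E(K, 0xC) = 0x0; 0x0 ⊕ 0x0 = 0x0.
P6: E(K, 0x0) = 0x4; 0xA ⊕ 0x4 = 0xE.
Blocks that differ from the original plaintext: P4, P5.

P1 = 0x4, P2 = 0x8, P3 = 0x8, P4 = 0x0, P5 = 0x0, P6 = 0xE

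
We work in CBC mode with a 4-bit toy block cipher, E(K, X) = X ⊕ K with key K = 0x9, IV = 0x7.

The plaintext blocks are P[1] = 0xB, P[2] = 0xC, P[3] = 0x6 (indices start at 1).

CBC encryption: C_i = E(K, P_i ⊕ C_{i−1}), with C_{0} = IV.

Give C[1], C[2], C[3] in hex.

C[1] = 0x5, C[2] = 0x0, C[3] = 0xF

C[1]: P[1] ⊕ 0x7 = 0xC; E(K, 0xC) = 0x5.
C[2]: P[2] ⊕ 0x5 = 0x9; E(K, 0x9) = 0x0.
C[3]: P[3] ⊕ 0x0 = 0x6; E(K, 0x6) = 0xF.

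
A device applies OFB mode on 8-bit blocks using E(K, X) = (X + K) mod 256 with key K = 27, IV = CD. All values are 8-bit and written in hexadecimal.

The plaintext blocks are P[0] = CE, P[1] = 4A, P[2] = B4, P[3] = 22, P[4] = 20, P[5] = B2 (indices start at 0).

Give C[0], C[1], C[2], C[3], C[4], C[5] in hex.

C[0] = 3A, C[1] = 51, C[2] = F6, C[3] = 4B, C[4] = B0, C[5] = 05

OFB encryption: S_i = E(K, S_{i−1}) with S_{−1} = IV; C_i = P_i ⊕ S_i.
C[0]: S = E(K, CD) = F4; CE ⊕ F4 = 3A.
C[1]: S = E(K, F4) = 1B; 4A ⊕ 1B = 51.
C[2]: S = E(K, 1B) = 42; B4 ⊕ 42 = F6.
C[3]: S = E(K, 42) = 69; 22 ⊕ 69 = 4B.
C[4]: S = E(K, 69) = 90; 20 ⊕ 90 = B0.
C[5]: S = E(K, 90) = B7; B2 ⊕ B7 = 05.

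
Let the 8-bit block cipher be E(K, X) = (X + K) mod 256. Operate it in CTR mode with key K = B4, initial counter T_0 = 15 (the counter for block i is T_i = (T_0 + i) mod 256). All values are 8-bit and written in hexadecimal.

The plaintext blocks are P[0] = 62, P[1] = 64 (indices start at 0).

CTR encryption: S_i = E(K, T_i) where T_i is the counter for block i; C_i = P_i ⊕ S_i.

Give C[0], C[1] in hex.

C[0] = AB, C[1] = AE

C[0]: T = 15, S = E(K, T) = C9; 62 ⊕ C9 = AB.
C[1]: T = 16, S = E(K, T) = CA; 64 ⊕ CA = AE.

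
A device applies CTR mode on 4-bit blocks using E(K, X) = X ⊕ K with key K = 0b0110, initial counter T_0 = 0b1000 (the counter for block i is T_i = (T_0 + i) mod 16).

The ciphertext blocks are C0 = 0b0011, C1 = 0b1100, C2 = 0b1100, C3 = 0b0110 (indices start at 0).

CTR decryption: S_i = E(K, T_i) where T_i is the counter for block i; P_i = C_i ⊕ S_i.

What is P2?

P2: T = 0b1010, S = E(K, T) = 0b1100; 0b1100 ⊕ 0b1100 = 0b0000.

P2 = 0b0000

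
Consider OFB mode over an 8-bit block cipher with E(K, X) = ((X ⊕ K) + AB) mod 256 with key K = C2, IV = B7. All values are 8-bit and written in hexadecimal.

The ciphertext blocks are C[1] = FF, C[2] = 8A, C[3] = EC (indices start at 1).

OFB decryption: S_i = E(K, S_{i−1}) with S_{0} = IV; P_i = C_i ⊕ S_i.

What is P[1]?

P[1]: S = E(K, B7) = 20; FF ⊕ 20 = DF.

P[1] = DF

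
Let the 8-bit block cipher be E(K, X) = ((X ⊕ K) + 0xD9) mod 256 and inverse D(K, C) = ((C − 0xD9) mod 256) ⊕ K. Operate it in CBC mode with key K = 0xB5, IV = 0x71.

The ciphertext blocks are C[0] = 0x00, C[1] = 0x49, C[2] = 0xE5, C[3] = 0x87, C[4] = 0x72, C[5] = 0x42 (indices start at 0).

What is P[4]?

P[4] = 0xAB

CBC decryption: P_i = D(K, C_i) ⊕ C_{i−1}, with C_{−1} = IV.
P[4]: D(K, 0x72) = 0x2C; 0x2C ⊕ 0x87 = 0xAB.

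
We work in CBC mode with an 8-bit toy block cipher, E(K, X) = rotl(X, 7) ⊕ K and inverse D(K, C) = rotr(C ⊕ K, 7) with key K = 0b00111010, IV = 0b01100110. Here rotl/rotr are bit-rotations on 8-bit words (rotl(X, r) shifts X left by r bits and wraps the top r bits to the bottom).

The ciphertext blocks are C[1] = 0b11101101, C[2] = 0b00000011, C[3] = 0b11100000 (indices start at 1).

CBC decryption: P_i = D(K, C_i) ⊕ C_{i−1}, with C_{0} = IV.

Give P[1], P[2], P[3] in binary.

P[1]: D(K, 0b11101101) = 0b10101111; 0b10101111 ⊕ 0b01100110 = 0b11001001.
P[2]: D(K, 0b00000011) = 0b01110010; 0b01110010 ⊕ 0b11101101 = 0b10011111.
P[3]: D(K, 0b11100000) = 0b10110101; 0b10110101 ⊕ 0b00000011 = 0b10110110.

P[1] = 0b11001001, P[2] = 0b10011111, P[3] = 0b10110110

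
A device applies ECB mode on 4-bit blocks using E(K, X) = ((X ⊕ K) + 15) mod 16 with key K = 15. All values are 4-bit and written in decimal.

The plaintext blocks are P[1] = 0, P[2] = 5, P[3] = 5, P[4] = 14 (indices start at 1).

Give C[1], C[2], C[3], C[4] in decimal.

C[1] = 14, C[2] = 9, C[3] = 9, C[4] = 0

ECB encryption: C_i = E(K, P_i).
C[1]: E(K, 0) = 14.
C[2]: E(K, 5) = 9.
C[3]: E(K, 5) = 9.
C[4]: E(K, 14) = 0.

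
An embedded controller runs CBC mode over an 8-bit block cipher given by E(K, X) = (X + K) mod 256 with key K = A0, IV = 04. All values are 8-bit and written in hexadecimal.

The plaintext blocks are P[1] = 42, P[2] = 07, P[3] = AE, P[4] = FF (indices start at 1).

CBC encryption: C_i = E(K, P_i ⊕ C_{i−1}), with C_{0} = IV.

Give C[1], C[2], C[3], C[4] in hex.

C[1]: P[1] ⊕ 04 = 46; E(K, 46) = E6.
C[2]: P[2] ⊕ E6 = E1; E(K, E1) = 81.
C[3]: P[3] ⊕ 81 = 2F; E(K, 2F) = CF.
C[4]: P[4] ⊕ CF = 30; E(K, 30) = D0.

C[1] = E6, C[2] = 81, C[3] = CF, C[4] = D0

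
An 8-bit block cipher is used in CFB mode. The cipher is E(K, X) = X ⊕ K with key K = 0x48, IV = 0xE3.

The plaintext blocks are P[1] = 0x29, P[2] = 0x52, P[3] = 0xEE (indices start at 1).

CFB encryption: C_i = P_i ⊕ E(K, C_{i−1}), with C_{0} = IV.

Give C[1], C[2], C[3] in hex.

C[1] = 0x82, C[2] = 0x98, C[3] = 0x3E

C[1]: E(K, 0xE3) = 0xAB; 0x29 ⊕ 0xAB = 0x82.
C[2]: E(K, 0x82) = 0xCA; 0x52 ⊕ 0xCA = 0x98.
C[3]: E(K, 0x98) = 0xD0; 0xEE ⊕ 0xD0 = 0x3E.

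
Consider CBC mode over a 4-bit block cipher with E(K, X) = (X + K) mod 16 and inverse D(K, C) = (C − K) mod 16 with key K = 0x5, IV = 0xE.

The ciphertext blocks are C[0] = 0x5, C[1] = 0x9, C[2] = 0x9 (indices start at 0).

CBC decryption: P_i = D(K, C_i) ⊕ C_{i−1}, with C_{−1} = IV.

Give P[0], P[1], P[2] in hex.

P[0]: D(K, 0x5) = 0x0; 0x0 ⊕ 0xE = 0xE.
P[1]: D(K, 0x9) = 0x4; 0x4 ⊕ 0x5 = 0x1.
P[2]: D(K, 0x9) = 0x4; 0x4 ⊕ 0x9 = 0xD.

P[0] = 0xE, P[1] = 0x1, P[2] = 0xD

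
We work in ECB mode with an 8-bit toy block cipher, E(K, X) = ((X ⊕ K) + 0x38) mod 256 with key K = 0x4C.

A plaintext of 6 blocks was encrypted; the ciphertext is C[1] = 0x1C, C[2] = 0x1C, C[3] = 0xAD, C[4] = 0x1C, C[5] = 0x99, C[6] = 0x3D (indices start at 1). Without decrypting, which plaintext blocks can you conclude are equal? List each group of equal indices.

P[1] = P[2] = P[4]

ECB encrypts each block independently with the same key, so equal ciphertext blocks imply equal plaintext blocks.
C[1] = C[2] = C[4] = 0x1C, so P[1] = P[2] = P[4].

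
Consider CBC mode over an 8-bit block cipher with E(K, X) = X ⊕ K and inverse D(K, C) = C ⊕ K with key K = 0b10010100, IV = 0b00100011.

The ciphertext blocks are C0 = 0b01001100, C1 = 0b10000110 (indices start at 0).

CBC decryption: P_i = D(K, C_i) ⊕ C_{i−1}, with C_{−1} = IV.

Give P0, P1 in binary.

P0: D(K, 0b01001100) = 0b11011000; 0b11011000 ⊕ 0b00100011 = 0b11111011.
P1: D(K, 0b10000110) = 0b00010010; 0b00010010 ⊕ 0b01001100 = 0b01011110.

P0 = 0b11111011, P1 = 0b01011110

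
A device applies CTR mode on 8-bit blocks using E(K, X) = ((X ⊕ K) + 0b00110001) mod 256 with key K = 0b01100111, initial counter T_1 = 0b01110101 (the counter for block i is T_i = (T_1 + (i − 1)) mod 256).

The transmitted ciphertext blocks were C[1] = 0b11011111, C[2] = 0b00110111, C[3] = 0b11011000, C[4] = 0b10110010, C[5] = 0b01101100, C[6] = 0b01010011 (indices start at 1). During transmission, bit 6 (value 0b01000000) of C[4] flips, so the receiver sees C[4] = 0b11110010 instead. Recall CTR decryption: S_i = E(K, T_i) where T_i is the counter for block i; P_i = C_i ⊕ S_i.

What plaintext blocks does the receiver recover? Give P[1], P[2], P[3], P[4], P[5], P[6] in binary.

Only C[4] changed, to 0b11110010. In CTR, a change in C_i flips the same bit in P_i only; the keystream is unaffected. Decrypting the received ciphertext:
P[1]: T = 0b01110101, S = E(K, T) = 0b01000011; 0b11011111 ⊕ 0b01000011 = 0b10011100.
P[2]: T = 0b01110110, S = E(K, T) = 0b01000010; 0b00110111 ⊕ 0b01000010 = 0b01110101.
P[3]: T = 0b01110111, S = E(K, T) = 0b01000001; 0b11011000 ⊕ 0b01000001 = 0b10011001.
P[4]: T = 0b01111000, S = E(K, T) = 0b01010000; 0b11110010 ⊕ 0b01010000 = 0b10100010.
P[5]: T = 0b01111001, S = E(K, T) = 0b01001111; 0b01101100 ⊕ 0b01001111 = 0b00100011.
P[6]: T = 0b01111010, S = E(K, T) = 0b01001110; 0b01010011 ⊕ 0b01001110 = 0b00011101.
Blocks that differ from the original plaintext: P[4].

P[1] = 0b10011100, P[2] = 0b01110101, P[3] = 0b10011001, P[4] = 0b10100010, P[5] = 0b00100011, P[6] = 0b00011101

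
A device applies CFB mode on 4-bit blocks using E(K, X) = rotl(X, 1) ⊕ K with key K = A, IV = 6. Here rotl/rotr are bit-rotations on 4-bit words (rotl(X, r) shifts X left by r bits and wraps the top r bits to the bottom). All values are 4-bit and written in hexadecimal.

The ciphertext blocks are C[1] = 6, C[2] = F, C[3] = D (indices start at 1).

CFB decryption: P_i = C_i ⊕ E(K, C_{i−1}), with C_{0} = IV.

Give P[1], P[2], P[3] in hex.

P[1]: E(K, 6) = 6; 6 ⊕ 6 = 0.
P[2]: E(K, 6) = 6; F ⊕ 6 = 9.
P[3]: E(K, F) = 5; D ⊕ 5 = 8.

P[1] = 0, P[2] = 9, P[3] = 8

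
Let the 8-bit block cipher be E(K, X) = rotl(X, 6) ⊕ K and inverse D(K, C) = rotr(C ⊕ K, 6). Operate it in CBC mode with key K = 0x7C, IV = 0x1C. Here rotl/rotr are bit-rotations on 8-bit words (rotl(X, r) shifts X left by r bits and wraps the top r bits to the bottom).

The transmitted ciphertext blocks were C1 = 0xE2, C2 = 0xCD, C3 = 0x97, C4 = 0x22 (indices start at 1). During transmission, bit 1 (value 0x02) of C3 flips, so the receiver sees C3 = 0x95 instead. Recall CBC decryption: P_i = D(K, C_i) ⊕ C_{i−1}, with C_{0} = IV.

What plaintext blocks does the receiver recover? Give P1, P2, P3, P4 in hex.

Only C3 changed, to 0x95. In CBC, a change in C_i garbles P_i and flips the same bit in P_{i+1}. Decrypting the received ciphertext:
P1: D(K, 0xE2) = 0x7A; 0x7A ⊕ 0x1C = 0x66.
P2: D(K, 0xCD) = 0xC6; 0xC6 ⊕ 0xE2 = 0x24.
P3: D(K, 0x95) = 0xA7; 0xA7 ⊕ 0xCD = 0x6A.
P4: D(K, 0x22) = 0x79; 0x79 ⊕ 0x95 = 0xEC.
Blocks that differ from the original plaintext: P3, P4.

P1 = 0x66, P2 = 0x24, P3 = 0x6A, P4 = 0xEC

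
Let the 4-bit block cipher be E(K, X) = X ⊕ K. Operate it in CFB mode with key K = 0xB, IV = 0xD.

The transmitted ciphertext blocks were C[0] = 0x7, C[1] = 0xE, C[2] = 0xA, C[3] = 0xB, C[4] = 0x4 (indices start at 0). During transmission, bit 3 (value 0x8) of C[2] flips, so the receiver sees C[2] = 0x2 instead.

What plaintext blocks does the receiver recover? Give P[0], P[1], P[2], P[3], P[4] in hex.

P[0] = 0x1, P[1] = 0x2, P[2] = 0x7, P[3] = 0x2, P[4] = 0x4

CFB decryption: P_i = C_i ⊕ E(K, C_{i−1}), with C_{−1} = IV.
Only C[2] changed, to 0x2. In CFB, a change in C_i flips the same bit in P_i and garbles P_{i+1}. Decrypting the received ciphertext:
P[0]: E(K, 0xD) = 0x6; 0x7 ⊕ 0x6 = 0x1.
P[1]: E(K, 0x7) = 0xC; 0xE ⊕ 0xC = 0x2.
P[2]: E(K, 0xE) = 0x5; 0x2 ⊕ 0x5 = 0x7.
P[3]: E(K, 0x2) = 0x9; 0xB ⊕ 0x9 = 0x2.
P[4]: E(K, 0xB) = 0x0; 0x4 ⊕ 0x0 = 0x4.
Blocks that differ from the original plaintext: P[2], P[3].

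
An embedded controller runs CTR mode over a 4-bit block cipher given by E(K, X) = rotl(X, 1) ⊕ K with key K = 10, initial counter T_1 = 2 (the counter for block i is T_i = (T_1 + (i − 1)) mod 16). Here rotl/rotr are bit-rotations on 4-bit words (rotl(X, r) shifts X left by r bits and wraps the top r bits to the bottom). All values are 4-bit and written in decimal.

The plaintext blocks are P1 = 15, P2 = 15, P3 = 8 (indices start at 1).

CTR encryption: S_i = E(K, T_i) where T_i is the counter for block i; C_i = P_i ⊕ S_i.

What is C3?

C3 = 10

C1: T = 2, S = E(K, T) = 14; 15 ⊕ 14 = 1.
C2: T = 3, S = E(K, T) = 12; 15 ⊕ 12 = 3.
C3: T = 4, S = E(K, T) = 2; 8 ⊕ 2 = 10.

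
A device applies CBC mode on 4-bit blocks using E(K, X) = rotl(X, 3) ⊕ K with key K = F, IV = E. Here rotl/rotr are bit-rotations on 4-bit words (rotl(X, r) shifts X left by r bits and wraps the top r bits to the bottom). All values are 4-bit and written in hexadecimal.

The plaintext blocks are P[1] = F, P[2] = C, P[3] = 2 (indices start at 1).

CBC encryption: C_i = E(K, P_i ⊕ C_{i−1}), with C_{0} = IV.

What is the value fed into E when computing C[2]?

B

C[1]: P[1] ⊕ E = 1; E(K, 1) = 7.
C[2]: P[2] ⊕ 7 = B; E(K, B) = 2.
So the input to E for block [2] is B.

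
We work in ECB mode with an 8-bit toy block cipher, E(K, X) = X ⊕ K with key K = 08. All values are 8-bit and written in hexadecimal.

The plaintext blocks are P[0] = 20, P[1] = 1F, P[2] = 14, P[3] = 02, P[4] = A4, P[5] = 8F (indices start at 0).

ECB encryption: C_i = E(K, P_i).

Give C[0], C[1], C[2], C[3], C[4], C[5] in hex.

C[0]: E(K, 20) = 28.
C[1]: E(K, 1F) = 17.
C[2]: E(K, 14) = 1C.
C[3]: E(K, 02) = 0A.
C[4]: E(K, A4) = AC.
C[5]: E(K, 8F) = 87.

C[0] = 28, C[1] = 17, C[2] = 1C, C[3] = 0A, C[4] = AC, C[5] = 87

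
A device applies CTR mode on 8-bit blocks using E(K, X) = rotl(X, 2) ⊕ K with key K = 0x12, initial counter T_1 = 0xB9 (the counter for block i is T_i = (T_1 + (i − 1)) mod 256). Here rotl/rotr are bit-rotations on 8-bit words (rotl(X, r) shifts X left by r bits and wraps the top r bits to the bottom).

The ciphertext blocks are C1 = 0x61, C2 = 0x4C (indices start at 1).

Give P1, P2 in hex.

P1 = 0x95, P2 = 0xB4

CTR decryption: S_i = E(K, T_i) where T_i is the counter for block i; P_i = C_i ⊕ S_i.
P1: T = 0xB9, S = E(K, T) = 0xF4; 0x61 ⊕ 0xF4 = 0x95.
P2: T = 0xBA, S = E(K, T) = 0xF8; 0x4C ⊕ 0xF8 = 0xB4.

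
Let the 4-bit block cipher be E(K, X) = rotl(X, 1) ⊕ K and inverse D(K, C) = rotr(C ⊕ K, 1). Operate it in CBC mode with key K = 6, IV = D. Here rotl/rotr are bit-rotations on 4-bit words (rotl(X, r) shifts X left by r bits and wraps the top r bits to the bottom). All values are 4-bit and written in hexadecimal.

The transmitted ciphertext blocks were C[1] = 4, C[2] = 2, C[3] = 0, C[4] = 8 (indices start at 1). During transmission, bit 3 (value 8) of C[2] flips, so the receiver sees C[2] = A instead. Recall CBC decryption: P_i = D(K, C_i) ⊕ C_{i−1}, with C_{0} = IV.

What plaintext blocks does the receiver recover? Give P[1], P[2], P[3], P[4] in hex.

P[1] = C, P[2] = 2, P[3] = 9, P[4] = 7

Only C[2] changed, to A. In CBC, a change in C_i garbles P_i and flips the same bit in P_{i+1}. Decrypting the received ciphertext:
P[1]: D(K, 4) = 1; 1 ⊕ D = C.
P[2]: D(K, A) = 6; 6 ⊕ 4 = 2.
P[3]: D(K, 0) = 3; 3 ⊕ A = 9.
P[4]: D(K, 8) = 7; 7 ⊕ 0 = 7.
Blocks that differ from the original plaintext: P[2], P[3].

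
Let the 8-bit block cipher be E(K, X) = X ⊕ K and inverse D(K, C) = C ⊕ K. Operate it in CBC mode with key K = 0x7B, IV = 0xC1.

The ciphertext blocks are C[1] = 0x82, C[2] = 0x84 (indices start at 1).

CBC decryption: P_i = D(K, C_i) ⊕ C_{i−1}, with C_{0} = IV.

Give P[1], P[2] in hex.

P[1]: D(K, 0x82) = 0xF9; 0xF9 ⊕ 0xC1 = 0x38.
P[2]: D(K, 0x84) = 0xFF; 0xFF ⊕ 0x82 = 0x7D.

P[1] = 0x38, P[2] = 0x7D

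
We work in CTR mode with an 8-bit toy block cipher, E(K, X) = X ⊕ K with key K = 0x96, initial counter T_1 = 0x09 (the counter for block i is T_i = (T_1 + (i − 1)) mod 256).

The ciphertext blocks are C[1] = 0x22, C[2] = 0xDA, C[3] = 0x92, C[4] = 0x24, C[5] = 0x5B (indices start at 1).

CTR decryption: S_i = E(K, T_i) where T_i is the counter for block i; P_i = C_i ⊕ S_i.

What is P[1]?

P[1] = 0xBD

P[1]: T = 0x09, S = E(K, T) = 0x9F; 0x22 ⊕ 0x9F = 0xBD.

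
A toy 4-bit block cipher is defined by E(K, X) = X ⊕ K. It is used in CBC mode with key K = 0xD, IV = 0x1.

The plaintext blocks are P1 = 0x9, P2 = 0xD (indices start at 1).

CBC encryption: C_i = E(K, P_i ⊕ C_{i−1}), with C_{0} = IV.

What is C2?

C2 = 0x5

C1: P1 ⊕ 0x1 = 0x8; E(K, 0x8) = 0x5.
C2: P2 ⊕ 0x5 = 0x8; E(K, 0x8) = 0x5.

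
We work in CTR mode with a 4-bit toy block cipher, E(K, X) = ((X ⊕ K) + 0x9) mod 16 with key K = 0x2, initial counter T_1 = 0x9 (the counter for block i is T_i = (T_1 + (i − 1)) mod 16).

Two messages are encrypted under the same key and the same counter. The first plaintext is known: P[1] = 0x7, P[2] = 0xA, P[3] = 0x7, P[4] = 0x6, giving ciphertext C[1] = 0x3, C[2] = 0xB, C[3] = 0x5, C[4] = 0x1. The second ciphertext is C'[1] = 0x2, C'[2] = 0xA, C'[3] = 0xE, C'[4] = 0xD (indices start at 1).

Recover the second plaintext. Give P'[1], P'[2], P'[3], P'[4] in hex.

P'[1] = 0x6, P'[2] = 0xB, P'[3] = 0xC, P'[4] = 0xA

In CTR with a reused counter, both messages share the same keystream S_i, so C_i ⊕ C'_i = P_i ⊕ P'_i and thus P'_i = P_i ⊕ C_i ⊕ C'_i.
P'[1]: 0x7 ⊕ 0x3 ⊕ 0x2 = 0x6.
P'[2]: 0xA ⊕ 0xB ⊕ 0xA = 0xB.
P'[3]: 0x7 ⊕ 0x5 ⊕ 0xE = 0xC.
P'[4]: 0x6 ⊕ 0x1 ⊕ 0xD = 0xA.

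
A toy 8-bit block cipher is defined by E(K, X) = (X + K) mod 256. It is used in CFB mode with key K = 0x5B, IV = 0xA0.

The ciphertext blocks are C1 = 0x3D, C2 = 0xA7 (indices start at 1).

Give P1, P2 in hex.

P1 = 0xC6, P2 = 0x3F

CFB decryption: P_i = C_i ⊕ E(K, C_{i−1}), with C_{0} = IV.
P1: E(K, 0xA0) = 0xFB; 0x3D ⊕ 0xFB = 0xC6.
P2: E(K, 0x3D) = 0x98; 0xA7 ⊕ 0x98 = 0x3F.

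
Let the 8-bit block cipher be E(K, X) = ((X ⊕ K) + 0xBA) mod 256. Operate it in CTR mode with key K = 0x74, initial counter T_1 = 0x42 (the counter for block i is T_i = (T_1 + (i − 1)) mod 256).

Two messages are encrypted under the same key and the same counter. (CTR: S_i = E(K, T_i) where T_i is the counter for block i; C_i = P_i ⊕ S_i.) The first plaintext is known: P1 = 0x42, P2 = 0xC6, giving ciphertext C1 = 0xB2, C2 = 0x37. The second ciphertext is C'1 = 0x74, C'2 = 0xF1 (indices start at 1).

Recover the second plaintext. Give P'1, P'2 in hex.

In CTR with a reused counter, both messages share the same keystream S_i, so C_i ⊕ C'_i = P_i ⊕ P'_i and thus P'_i = P_i ⊕ C_i ⊕ C'_i.
P'1: 0x42 ⊕ 0xB2 ⊕ 0x74 = 0x84.
P'2: 0xC6 ⊕ 0x37 ⊕ 0xF1 = 0x00.

P'1 = 0x84, P'2 = 0x00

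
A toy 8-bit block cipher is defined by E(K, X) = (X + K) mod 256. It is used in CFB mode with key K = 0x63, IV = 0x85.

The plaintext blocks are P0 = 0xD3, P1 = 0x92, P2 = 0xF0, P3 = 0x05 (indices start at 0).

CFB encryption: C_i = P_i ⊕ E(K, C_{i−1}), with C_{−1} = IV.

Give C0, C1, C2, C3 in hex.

C0 = 0x3B, C1 = 0x0C, C2 = 0x9F, C3 = 0x07

C0: E(K, 0x85) = 0xE8; 0xD3 ⊕ 0xE8 = 0x3B.
C1: E(K, 0x3B) = 0x9E; 0x92 ⊕ 0x9E = 0x0C.
C2: E(K, 0x0C) = 0x6F; 0xF0 ⊕ 0x6F = 0x9F.
C3: E(K, 0x9F) = 0x02; 0x05 ⊕ 0x02 = 0x07.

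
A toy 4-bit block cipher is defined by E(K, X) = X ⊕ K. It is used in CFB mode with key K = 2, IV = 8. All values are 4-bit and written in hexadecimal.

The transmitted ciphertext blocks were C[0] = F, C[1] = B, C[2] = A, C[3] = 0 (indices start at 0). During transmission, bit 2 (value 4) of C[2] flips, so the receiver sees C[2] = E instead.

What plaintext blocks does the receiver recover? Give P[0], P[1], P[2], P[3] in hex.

P[0] = 5, P[1] = 6, P[2] = 7, P[3] = C

CFB decryption: P_i = C_i ⊕ E(K, C_{i−1}), with C_{−1} = IV.
Only C[2] changed, to E. In CFB, a change in C_i flips the same bit in P_i and garbles P_{i+1}. Decrypting the received ciphertext:
P[0]: E(K, 8) = A; F ⊕ A = 5.
P[1]: E(K, F) = D; B ⊕ D = 6.
P[2]: E(K, B) = 9; E ⊕ 9 = 7.
P[3]: E(K, E) = C; 0 ⊕ C = C.
Blocks that differ from the original plaintext: P[2], P[3].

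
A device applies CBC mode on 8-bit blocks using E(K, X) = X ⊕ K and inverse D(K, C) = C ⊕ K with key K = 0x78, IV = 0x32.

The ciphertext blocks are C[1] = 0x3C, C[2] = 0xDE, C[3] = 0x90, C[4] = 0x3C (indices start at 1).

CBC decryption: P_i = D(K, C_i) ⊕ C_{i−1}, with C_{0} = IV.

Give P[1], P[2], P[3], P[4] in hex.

P[1] = 0x76, P[2] = 0x9A, P[3] = 0x36, P[4] = 0xD4

P[1]: D(K, 0x3C) = 0x44; 0x44 ⊕ 0x32 = 0x76.
P[2]: D(K, 0xDE) = 0xA6; 0xA6 ⊕ 0x3C = 0x9A.
P[3]: D(K, 0x90) = 0xE8; 0xE8 ⊕ 0xDE = 0x36.
P[4]: D(K, 0x3C) = 0x44; 0x44 ⊕ 0x90 = 0xD4.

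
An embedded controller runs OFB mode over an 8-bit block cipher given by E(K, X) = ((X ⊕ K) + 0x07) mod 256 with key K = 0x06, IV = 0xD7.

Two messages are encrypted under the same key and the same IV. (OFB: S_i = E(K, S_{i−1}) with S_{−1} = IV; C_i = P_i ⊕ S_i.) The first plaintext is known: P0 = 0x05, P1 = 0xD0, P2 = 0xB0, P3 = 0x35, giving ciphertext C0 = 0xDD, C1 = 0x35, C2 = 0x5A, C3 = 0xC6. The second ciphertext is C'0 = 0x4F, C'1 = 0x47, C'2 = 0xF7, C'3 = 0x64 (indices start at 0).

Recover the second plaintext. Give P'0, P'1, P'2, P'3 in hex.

In OFB with a reused IV, both messages share the same keystream S_i, so C_i ⊕ C'_i = P_i ⊕ P'_i and thus P'_i = P_i ⊕ C_i ⊕ C'_i.
P'0: 0x05 ⊕ 0xDD ⊕ 0x4F = 0x97.
P'1: 0xD0 ⊕ 0x35 ⊕ 0x47 = 0xA2.
P'2: 0xB0 ⊕ 0x5A ⊕ 0xF7 = 0x1D.
P'3: 0x35 ⊕ 0xC6 ⊕ 0x64 = 0x97.

P'0 = 0x97, P'1 = 0xA2, P'2 = 0x1D, P'3 = 0x97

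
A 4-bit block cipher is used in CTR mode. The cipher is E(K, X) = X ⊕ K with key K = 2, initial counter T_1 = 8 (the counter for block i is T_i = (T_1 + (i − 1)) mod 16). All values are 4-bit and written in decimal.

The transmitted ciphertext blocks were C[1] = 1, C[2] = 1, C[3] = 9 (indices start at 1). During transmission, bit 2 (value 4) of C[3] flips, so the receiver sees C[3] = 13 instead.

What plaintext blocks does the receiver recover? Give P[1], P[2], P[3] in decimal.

P[1] = 11, P[2] = 10, P[3] = 5

CTR decryption: S_i = E(K, T_i) where T_i is the counter for block i; P_i = C_i ⊕ S_i.
Only C[3] changed, to 13. In CTR, a change in C_i flips the same bit in P_i only; the keystream is unaffected. Decrypting the received ciphertext:
P[1]: T = 8, S = E(K, T) = 10; 1 ⊕ 10 = 11.
P[2]: T = 9, S = E(K, T) = 11; 1 ⊕ 11 = 10.
P[3]: T = 10, S = E(K, T) = 8; 13 ⊕ 8 = 5.
Blocks that differ from the original plaintext: P[3].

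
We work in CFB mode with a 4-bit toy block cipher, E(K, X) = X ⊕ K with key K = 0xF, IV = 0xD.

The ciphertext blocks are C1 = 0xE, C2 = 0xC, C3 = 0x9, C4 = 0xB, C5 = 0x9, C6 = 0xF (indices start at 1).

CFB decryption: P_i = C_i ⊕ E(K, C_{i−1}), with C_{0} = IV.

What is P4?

P4 = 0xD

P4: E(K, 0x9) = 0x6; 0xB ⊕ 0x6 = 0xD.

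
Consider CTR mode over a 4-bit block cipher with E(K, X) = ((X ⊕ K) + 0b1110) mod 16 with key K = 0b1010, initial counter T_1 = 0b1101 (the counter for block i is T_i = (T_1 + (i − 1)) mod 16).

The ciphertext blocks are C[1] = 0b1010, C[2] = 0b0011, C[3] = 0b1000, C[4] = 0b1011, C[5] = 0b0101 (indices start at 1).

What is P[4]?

P[4] = 0b0011

CTR decryption: S_i = E(K, T_i) where T_i is the counter for block i; P_i = C_i ⊕ S_i.
P[4]: T = 0b0000, S = E(K, T) = 0b1000; 0b1011 ⊕ 0b1000 = 0b0011.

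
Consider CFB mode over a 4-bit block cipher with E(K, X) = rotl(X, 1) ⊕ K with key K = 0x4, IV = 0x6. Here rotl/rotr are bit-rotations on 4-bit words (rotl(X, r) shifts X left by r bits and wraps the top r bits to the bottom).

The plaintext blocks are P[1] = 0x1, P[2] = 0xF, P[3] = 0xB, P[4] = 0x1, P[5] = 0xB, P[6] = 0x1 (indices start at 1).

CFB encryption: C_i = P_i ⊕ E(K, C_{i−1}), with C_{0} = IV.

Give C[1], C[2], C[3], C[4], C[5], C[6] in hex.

C[1] = 0x9, C[2] = 0x8, C[3] = 0xE, C[4] = 0x8, C[5] = 0xE, C[6] = 0x8

C[1]: E(K, 0x6) = 0x8; 0x1 ⊕ 0x8 = 0x9.
C[2]: E(K, 0x9) = 0x7; 0xF ⊕ 0x7 = 0x8.
C[3]: E(K, 0x8) = 0x5; 0xB ⊕ 0x5 = 0xE.
C[4]: E(K, 0xE) = 0x9; 0x1 ⊕ 0x9 = 0x8.
C[5]: E(K, 0x8) = 0x5; 0xB ⊕ 0x5 = 0xE.
C[6]: E(K, 0xE) = 0x9; 0x1 ⊕ 0x9 = 0x8.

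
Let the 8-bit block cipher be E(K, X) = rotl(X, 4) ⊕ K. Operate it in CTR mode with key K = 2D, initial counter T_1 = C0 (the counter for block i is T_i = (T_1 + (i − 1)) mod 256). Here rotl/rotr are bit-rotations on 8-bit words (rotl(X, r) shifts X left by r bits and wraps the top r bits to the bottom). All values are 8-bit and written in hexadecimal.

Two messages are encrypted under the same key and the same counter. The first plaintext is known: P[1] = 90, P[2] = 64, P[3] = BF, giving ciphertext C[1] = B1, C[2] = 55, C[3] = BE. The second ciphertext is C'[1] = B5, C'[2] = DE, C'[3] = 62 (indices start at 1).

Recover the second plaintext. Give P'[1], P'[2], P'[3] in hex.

P'[1] = 94, P'[2] = EF, P'[3] = 63

In CTR with a reused counter, both messages share the same keystream S_i, so C_i ⊕ C'_i = P_i ⊕ P'_i and thus P'_i = P_i ⊕ C_i ⊕ C'_i.
P'[1]: 90 ⊕ B1 ⊕ B5 = 94.
P'[2]: 64 ⊕ 55 ⊕ DE = EF.
P'[3]: BF ⊕ BE ⊕ 62 = 63.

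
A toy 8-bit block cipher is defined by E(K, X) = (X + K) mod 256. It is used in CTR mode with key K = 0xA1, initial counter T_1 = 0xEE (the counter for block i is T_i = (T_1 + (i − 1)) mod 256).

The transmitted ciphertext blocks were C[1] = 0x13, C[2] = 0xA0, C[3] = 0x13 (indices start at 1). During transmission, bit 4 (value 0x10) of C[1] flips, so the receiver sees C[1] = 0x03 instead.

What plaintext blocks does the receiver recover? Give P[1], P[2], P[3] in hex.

CTR decryption: S_i = E(K, T_i) where T_i is the counter for block i; P_i = C_i ⊕ S_i.
Only C[1] changed, to 0x03. In CTR, a change in C_i flips the same bit in P_i only; the keystream is unaffected. Decrypting the received ciphertext:
P[1]: T = 0xEE, S = E(K, T) = 0x8F; 0x03 ⊕ 0x8F = 0x8C.
P[2]: T = 0xEF, S = E(K, T) = 0x90; 0xA0 ⊕ 0x90 = 0x30.
P[3]: T = 0xF0, S = E(K, T) = 0x91; 0x13 ⊕ 0x91 = 0x82.
Blocks that differ from the original plaintext: P[1].

P[1] = 0x8C, P[2] = 0x30, P[3] = 0x82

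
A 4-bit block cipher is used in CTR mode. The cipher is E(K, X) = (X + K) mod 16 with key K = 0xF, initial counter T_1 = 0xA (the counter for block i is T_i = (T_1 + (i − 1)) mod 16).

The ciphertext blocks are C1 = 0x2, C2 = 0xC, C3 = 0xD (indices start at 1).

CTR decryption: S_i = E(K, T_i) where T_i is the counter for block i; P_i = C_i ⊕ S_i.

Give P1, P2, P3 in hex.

P1: T = 0xA, S = E(K, T) = 0x9; 0x2 ⊕ 0x9 = 0xB.
P2: T = 0xB, S = E(K, T) = 0xA; 0xC ⊕ 0xA = 0x6.
P3: T = 0xC, S = E(K, T) = 0xB; 0xD ⊕ 0xB = 0x6.

P1 = 0xB, P2 = 0x6, P3 = 0x6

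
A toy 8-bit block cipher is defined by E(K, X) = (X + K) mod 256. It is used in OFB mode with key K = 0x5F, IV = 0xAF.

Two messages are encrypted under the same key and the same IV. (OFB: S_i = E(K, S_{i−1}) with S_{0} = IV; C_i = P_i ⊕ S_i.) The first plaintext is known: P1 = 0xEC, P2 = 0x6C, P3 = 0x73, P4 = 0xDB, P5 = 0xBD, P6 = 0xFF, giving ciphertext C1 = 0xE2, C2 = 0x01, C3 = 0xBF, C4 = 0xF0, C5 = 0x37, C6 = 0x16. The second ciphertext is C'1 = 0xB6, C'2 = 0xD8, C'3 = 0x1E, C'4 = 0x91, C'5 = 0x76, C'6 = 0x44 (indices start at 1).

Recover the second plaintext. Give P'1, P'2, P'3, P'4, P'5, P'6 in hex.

P'1 = 0xB8, P'2 = 0xB5, P'3 = 0xD2, P'4 = 0xBA, P'5 = 0xFC, P'6 = 0xAD

In OFB with a reused IV, both messages share the same keystream S_i, so C_i ⊕ C'_i = P_i ⊕ P'_i and thus P'_i = P_i ⊕ C_i ⊕ C'_i.
P'1: 0xEC ⊕ 0xE2 ⊕ 0xB6 = 0xB8.
P'2: 0x6C ⊕ 0x01 ⊕ 0xD8 = 0xB5.
P'3: 0x73 ⊕ 0xBF ⊕ 0x1E = 0xD2.
P'4: 0xDB ⊕ 0xF0 ⊕ 0x91 = 0xBA.
P'5: 0xBD ⊕ 0x37 ⊕ 0x76 = 0xFC.
P'6: 0xFF ⊕ 0x16 ⊕ 0x44 = 0xAD.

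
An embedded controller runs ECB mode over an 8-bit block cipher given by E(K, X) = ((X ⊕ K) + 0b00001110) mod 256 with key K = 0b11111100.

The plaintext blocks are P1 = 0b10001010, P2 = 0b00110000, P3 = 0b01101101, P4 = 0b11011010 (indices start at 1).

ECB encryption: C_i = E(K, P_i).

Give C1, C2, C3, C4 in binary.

C1 = 0b10000100, C2 = 0b11011010, C3 = 0b10011111, C4 = 0b00110100

C1: E(K, 0b10001010) = 0b10000100.
C2: E(K, 0b00110000) = 0b11011010.
C3: E(K, 0b01101101) = 0b10011111.
C4: E(K, 0b11011010) = 0b00110100.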